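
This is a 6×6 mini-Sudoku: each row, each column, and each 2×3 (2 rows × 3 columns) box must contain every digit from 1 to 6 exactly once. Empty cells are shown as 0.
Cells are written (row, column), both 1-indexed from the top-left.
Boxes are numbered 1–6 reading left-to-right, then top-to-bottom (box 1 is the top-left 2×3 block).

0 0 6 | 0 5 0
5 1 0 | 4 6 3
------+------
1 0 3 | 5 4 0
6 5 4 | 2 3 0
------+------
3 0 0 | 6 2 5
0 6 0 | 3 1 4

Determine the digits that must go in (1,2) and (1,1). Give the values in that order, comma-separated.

For (1,2):
  Consider where 3 can go in column 2.
  (3,2) is out (row 3 already has a 3).
  (5,2) is out (row 5 already has a 3).
  So the only cell in column 2 that can hold 3 is (1,2).
  So (1,2) = 3.
For (1,1):
  Consider where 4 can go in column 1.
  (6,1) is out (row 6 already has a 4).
  So the only cell in column 1 that can hold 4 is (1,1).
  So (1,1) = 4.

3,4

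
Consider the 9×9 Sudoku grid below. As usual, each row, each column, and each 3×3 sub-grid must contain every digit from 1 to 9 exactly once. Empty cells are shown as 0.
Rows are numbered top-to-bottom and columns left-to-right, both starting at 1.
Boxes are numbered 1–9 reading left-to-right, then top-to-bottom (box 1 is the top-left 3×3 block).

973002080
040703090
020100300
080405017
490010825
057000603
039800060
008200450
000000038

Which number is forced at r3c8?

7

Cell r3c8 itself could take any of {4, 7} by direct elimination.
Consider where 7 can go in box 3.
r1c7 is out (row 1 already has a 7).
r1c9 is out (row 1 already has a 7).
r2c7 is out (row 2 already has a 7).
r2c9 is out (row 2 already has a 7).
r3c9 is out (column 9 already has a 7).
So the only cell in box 3 that can hold 7 is r3c8.
Therefore r3c8 = 7.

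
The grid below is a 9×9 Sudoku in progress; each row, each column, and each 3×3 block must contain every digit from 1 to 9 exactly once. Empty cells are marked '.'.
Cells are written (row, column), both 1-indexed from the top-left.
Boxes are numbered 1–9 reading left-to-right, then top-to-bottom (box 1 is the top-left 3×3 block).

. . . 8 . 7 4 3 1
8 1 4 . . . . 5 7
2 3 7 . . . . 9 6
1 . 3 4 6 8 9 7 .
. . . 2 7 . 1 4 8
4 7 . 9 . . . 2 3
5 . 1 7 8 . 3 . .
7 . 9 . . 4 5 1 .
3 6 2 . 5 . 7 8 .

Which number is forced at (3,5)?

Cell (3,5) itself could take any of {1, 4} by direct elimination.
Consider where 4 can go in box 2.
(1,5) is out (row 1 already has a 4). (2,4) is out (row 2 already has a 4). (2,5) is out (row 2 already has a 4). (2,6) is out (row 2 already has a 4). The remaining empty cells in box 2 are similarly blocked.
So the only cell in box 2 that can hold 4 is (3,5).
Therefore (3,5) = 4.

4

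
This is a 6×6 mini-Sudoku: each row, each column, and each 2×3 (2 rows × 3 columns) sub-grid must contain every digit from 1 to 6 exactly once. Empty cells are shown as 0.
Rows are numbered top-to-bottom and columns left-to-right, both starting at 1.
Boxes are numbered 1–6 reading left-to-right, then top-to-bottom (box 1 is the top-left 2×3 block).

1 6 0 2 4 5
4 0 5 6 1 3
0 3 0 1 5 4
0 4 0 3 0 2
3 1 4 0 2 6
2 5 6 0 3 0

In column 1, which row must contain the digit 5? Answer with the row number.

Consider where 5 can go in column 1.
r3c1 is out (row 3 already has a 5).
So the only cell in column 1 that can hold 5 is r4c1.
That is row 4.

4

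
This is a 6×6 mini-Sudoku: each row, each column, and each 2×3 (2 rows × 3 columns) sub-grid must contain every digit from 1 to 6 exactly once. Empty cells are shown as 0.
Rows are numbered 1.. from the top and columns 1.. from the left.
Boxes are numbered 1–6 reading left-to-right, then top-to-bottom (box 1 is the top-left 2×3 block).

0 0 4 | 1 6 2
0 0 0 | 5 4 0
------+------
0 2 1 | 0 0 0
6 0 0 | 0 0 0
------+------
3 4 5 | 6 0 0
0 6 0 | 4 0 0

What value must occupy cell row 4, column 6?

Cell row 4, column 6 itself could take any of {1, 3, 4, 5} by direct elimination.
Consider where 4 can go in row 4.
row 4, column 2 is out (column 2 already has a 4).
row 4, column 3 is out (column 3 already has a 4).
row 4, column 4 is out (column 4 already has a 4).
row 4, column 5 is out (column 5 already has a 4).
So the only cell in row 4 that can hold 4 is row 4, column 6.
Therefore row 4, column 6 = 4.

4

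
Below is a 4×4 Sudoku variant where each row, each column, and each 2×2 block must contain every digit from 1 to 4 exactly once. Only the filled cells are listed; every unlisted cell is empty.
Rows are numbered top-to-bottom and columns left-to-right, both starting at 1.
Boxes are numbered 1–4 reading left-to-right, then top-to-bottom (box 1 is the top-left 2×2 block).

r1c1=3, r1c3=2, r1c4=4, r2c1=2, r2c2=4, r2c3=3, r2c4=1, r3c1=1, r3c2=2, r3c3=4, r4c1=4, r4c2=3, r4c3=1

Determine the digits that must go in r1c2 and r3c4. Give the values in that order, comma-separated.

For r1c2:
  Row 1 already contains {2, 3, 4}.
  Column 2 already contains {2, 3, 4}.
  Its 2×2 block (box 1) already contains {2, 3, 4}.
  The only value from 1–4 not eliminated is 1, so r1c2 = 1.
For r3c4:
  Row 3 already contains {1, 2, 4}.
  Column 4 already contains {1, 4}.
  Its 2×2 block (box 4) already contains {1, 4}.
  The only value from 1–4 not eliminated is 3, so r3c4 = 3.

1,3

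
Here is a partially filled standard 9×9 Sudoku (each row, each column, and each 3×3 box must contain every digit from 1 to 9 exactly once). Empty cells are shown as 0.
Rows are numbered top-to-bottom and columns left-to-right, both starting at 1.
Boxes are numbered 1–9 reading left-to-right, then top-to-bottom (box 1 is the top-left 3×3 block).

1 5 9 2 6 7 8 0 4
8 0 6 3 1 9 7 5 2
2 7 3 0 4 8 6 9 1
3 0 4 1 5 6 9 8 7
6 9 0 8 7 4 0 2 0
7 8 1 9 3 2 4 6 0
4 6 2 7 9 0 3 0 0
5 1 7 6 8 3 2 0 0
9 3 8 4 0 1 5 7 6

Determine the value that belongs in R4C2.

2

Row 4 already contains {1, 3, 4, 5, 6, 7, 8, 9}.
Column 2 already contains {1, 3, 5, 6, 7, 8, 9}.
Its 3×3 block (box 4) already contains {1, 3, 4, 6, 7, 8, 9}.
The only value from 1–9 not eliminated is 2, so R4C2 = 2.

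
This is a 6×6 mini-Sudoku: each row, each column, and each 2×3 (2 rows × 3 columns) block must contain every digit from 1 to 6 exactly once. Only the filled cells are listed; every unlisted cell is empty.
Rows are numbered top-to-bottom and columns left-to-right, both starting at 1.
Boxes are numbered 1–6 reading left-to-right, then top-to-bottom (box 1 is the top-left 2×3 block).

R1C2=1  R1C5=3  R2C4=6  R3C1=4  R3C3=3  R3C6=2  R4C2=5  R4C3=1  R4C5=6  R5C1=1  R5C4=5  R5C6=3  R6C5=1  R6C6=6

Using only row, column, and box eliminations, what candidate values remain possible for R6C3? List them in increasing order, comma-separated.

Row 6 already contains {1, 6}.
Column 3 already contains {1, 3}.
Its 2×3 block (box 5) already contains {1}.
Removing those from 1–6 leaves {2, 4, 5} as the candidates for R6C3.

2,4,5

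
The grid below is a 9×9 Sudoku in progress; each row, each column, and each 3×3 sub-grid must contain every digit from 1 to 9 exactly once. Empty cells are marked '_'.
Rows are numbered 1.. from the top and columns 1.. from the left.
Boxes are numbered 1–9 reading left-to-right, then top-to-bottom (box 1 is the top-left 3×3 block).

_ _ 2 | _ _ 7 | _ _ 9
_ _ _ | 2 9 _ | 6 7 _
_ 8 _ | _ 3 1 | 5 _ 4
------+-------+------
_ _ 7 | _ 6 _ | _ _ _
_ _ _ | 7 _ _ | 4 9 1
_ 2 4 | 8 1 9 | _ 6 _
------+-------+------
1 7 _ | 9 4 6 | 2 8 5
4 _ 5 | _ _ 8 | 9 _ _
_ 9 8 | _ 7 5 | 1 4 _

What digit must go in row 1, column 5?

Cell row 1, column 5 itself could take any of {5, 8} by direct elimination.
Consider where 8 can go in box 2.
row 1, column 4 is out (column 4 already has a 8).
row 2, column 6 is out (column 6 already has a 8).
row 3, column 4 is out (row 3 already has a 8).
So the only cell in box 2 that can hold 8 is row 1, column 5.
Therefore row 1, column 5 = 8.

8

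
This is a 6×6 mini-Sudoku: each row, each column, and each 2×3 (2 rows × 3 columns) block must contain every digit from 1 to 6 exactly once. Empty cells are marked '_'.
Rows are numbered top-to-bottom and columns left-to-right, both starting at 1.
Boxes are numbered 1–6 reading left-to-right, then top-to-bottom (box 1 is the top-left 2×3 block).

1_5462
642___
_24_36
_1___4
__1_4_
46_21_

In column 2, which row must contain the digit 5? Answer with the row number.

Consider where 5 can go in column 2.
r1c2 is out (row 1 already has a 5).
So the only cell in column 2 that can hold 5 is r5c2.
That is row 5.

5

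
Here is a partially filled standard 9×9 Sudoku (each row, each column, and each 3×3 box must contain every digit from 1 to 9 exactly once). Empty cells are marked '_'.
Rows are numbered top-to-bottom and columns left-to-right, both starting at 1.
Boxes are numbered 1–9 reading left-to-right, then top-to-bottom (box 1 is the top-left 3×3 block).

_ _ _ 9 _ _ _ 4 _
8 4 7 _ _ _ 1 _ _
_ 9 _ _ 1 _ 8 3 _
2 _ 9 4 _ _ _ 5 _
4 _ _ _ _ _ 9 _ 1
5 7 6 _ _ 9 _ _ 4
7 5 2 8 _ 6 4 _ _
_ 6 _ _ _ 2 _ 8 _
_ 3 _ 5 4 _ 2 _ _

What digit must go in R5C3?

3

Cell R5C3 itself could take any of {3, 8} by direct elimination.
Consider where 3 can go in box 4.
R4C2 is out (column 2 already has a 3).
R5C2 is out (column 2 already has a 3).
So the only cell in box 4 that can hold 3 is R5C3.
Therefore R5C3 = 3.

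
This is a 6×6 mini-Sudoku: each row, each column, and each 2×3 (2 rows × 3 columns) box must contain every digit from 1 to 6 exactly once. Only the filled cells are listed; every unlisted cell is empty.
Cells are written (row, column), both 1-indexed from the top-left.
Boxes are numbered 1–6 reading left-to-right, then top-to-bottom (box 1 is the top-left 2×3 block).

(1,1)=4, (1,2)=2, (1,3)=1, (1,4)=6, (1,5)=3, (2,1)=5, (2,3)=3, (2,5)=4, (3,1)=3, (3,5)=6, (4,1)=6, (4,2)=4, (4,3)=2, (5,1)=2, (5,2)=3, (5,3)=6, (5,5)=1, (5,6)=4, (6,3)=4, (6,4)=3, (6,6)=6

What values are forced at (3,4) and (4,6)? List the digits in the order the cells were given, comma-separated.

4,3

For (3,4):
  Consider where 4 can go in column 4.
  (2,4) is out (row 2 already has a 4).
  (4,4) is out (row 4 already has a 4).
  (5,4) is out (row 5 already has a 4).
  So the only cell in column 4 that can hold 4 is (3,4).
  So (3,4) = 4.
For (4,6):
  Consider where 3 can go in column 6.
  (1,6) is out (row 1 already has a 3).
  (2,6) is out (row 2 already has a 3).
  (3,6) is out (row 3 already has a 3).
  So the only cell in column 6 that can hold 3 is (4,6).
  So (4,6) = 3.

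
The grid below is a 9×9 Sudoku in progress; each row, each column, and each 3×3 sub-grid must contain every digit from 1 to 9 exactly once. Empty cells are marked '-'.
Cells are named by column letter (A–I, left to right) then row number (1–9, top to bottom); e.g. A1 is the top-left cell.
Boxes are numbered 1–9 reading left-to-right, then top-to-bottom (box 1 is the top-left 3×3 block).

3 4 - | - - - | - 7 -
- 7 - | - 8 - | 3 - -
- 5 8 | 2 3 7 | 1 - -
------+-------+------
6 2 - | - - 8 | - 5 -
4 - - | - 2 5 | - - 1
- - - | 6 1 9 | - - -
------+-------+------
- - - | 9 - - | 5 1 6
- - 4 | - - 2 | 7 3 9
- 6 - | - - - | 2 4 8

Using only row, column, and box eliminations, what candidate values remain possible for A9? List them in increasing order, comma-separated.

1,5,7,9

Row 9 already contains {2, 4, 6, 8}.
Column A already contains {3, 4, 6}.
Its 3×3 block (box 7) already contains {4, 6}.
Removing those from 1–9 leaves {1, 5, 7, 9} as the candidates for A9.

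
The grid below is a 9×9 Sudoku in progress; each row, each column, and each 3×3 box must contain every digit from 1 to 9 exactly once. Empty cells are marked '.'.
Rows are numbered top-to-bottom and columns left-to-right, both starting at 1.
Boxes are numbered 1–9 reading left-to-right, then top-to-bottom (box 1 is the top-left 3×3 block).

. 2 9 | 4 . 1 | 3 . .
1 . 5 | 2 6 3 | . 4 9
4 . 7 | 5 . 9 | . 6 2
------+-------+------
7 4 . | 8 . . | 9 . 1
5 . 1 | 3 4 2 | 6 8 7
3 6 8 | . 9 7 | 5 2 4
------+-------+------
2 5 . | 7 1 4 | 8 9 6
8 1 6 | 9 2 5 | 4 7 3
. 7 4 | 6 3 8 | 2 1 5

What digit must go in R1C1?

6

Row 1 already contains {1, 2, 3, 4, 9}.
Column 1 already contains {1, 2, 3, 4, 5, 7, 8}.
Its 3×3 block (box 1) already contains {1, 2, 4, 5, 7, 9}.
The only value from 1–9 not eliminated is 6, so R1C1 = 6.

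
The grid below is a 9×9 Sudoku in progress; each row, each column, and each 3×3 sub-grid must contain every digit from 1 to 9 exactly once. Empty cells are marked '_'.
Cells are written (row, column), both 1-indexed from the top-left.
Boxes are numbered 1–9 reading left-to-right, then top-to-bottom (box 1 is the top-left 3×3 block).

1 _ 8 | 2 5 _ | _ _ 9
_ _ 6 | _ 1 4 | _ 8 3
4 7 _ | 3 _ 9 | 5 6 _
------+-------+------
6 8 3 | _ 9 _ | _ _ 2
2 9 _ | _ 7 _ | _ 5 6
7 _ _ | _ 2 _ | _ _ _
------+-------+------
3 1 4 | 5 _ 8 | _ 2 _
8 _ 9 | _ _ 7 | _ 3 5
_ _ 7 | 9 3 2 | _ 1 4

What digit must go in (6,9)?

Cell (6,9) itself could take any of {1, 8} by direct elimination.
Consider where 8 can go in column 9.
(3,9) is out (box 3 already has a 8).
(7,9) is out (row 7 already has a 8).
So the only cell in column 9 that can hold 8 is (6,9).
Therefore (6,9) = 8.

8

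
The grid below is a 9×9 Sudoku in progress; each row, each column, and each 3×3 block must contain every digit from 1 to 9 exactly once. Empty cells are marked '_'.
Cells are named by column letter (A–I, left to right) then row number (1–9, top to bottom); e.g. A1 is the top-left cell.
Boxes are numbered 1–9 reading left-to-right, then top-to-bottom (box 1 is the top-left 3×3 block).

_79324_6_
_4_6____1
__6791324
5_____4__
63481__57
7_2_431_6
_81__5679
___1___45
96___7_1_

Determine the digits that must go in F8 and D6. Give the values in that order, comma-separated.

9,5

For F8:
  Consider where 9 can go in box 8.
  D7 is out (row 7 already has a 9).
  E7 is out (row 7 already has a 9).
  E8 is out (column E already has a 9).
  D9 is out (row 9 already has a 9).
  E9 is out (row 9 already has a 9).
  So the only cell in box 8 that can hold 9 is F8.
  So F8 = 9.
For D6:
  Consider where 5 can go in row 6.
  B6 is out (box 4 already has a 5).
  H6 is out (column H already has a 5).
  So the only cell in row 6 that can hold 5 is D6.
  So D6 = 5.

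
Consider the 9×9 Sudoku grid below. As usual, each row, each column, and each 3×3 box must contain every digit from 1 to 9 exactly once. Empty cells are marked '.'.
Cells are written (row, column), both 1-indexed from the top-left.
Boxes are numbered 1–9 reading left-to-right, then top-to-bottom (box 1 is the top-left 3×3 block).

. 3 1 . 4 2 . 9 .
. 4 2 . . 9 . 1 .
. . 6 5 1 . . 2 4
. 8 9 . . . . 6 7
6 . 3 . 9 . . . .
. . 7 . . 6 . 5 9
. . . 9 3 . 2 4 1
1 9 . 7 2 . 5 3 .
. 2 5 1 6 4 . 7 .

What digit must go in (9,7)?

9

Cell (9,7) itself could take any of {8, 9} by direct elimination.
Consider where 9 can go in column 7.
(1,7) is out (row 1 already has a 9). (2,7) is out (row 2 already has a 9). (3,7) is out (box 3 already has a 9). (4,7) is out (row 4 already has a 9). The remaining empty cells in column 7 are similarly blocked.
So the only cell in column 7 that can hold 9 is (9,7).
Therefore (9,7) = 9.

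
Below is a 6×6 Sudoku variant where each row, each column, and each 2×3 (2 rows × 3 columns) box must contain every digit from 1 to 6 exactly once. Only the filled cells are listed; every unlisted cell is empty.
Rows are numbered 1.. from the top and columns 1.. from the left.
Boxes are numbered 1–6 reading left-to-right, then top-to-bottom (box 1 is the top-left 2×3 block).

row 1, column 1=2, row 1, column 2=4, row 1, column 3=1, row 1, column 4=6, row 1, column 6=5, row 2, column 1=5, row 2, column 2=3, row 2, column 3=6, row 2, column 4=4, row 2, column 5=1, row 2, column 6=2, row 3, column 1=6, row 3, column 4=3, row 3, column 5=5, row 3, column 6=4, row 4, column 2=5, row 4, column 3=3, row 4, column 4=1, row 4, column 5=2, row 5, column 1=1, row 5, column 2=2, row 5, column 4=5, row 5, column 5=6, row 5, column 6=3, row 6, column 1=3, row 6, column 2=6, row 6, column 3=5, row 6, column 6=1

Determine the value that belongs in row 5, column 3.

4

Row 5 already contains {1, 2, 3, 5, 6}.
Column 3 already contains {1, 3, 5, 6}.
Its 2×3 block (box 5) already contains {1, 2, 3, 5, 6}.
The only value from 1–6 not eliminated is 4, so row 5, column 3 = 4.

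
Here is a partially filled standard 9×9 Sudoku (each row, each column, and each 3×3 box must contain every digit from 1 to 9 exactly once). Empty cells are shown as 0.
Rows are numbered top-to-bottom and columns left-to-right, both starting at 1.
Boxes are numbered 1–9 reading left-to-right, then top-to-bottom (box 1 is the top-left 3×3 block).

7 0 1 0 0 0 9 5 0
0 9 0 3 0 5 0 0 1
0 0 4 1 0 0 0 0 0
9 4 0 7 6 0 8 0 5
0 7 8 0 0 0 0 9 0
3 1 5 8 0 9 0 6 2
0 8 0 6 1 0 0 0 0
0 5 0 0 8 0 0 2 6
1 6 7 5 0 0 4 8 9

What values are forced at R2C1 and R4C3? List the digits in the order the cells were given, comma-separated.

8,2

For R2C1:
  Consider where 8 can go in row 2.
  R2C3 is out (column 3 already has a 8).
  R2C5 is out (column 5 already has a 8).
  R2C7 is out (column 7 already has a 8).
  R2C8 is out (column 8 already has a 8).
  So the only cell in row 2 that can hold 8 is R2C1.
  So R2C1 = 8.
For R4C3:
  Row 4 already contains {4, 5, 6, 7, 8, 9}.
  Column 3 already contains {1, 4, 5, 7, 8}.
  Its 3×3 block (box 4) already contains {1, 3, 4, 5, 7, 8, 9}.
  The only value from 1–9 not eliminated is 2, so R4C3 = 2.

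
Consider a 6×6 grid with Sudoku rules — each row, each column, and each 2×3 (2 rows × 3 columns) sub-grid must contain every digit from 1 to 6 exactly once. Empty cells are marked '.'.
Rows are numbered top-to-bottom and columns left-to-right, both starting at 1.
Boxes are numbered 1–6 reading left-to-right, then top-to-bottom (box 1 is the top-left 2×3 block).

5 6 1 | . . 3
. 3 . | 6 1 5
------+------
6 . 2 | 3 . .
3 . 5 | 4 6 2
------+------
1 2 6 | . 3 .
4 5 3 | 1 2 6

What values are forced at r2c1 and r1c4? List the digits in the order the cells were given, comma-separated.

2,2

For r2c1:
  Row 2 already contains {1, 3, 5, 6}.
  Column 1 already contains {1, 3, 4, 5, 6}.
  Its 2×3 block (box 1) already contains {1, 3, 5, 6}.
  The only value from 1–6 not eliminated is 2, so r2c1 = 2.
For r1c4:
  Row 1 already contains {1, 3, 5, 6}.
  Column 4 already contains {1, 3, 4, 6}.
  Its 2×3 block (box 2) already contains {1, 3, 5, 6}.
  The only value from 1–6 not eliminated is 2, so r1c4 = 2.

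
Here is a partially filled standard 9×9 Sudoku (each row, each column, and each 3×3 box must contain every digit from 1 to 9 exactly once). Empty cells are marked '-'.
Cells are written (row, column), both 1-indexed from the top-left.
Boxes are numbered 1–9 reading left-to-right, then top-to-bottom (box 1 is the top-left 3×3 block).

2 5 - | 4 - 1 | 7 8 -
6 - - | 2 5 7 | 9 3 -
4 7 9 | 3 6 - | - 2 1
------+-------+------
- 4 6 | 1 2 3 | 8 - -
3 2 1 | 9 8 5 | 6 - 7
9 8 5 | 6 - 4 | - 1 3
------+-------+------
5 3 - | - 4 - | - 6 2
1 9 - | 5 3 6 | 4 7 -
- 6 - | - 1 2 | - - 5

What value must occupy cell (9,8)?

Row 9 already contains {1, 2, 5, 6}.
Column 8 already contains {1, 2, 3, 6, 7, 8}.
Its 3×3 block (box 9) already contains {2, 4, 5, 6, 7}.
The only value from 1–9 not eliminated is 9, so (9,8) = 9.

9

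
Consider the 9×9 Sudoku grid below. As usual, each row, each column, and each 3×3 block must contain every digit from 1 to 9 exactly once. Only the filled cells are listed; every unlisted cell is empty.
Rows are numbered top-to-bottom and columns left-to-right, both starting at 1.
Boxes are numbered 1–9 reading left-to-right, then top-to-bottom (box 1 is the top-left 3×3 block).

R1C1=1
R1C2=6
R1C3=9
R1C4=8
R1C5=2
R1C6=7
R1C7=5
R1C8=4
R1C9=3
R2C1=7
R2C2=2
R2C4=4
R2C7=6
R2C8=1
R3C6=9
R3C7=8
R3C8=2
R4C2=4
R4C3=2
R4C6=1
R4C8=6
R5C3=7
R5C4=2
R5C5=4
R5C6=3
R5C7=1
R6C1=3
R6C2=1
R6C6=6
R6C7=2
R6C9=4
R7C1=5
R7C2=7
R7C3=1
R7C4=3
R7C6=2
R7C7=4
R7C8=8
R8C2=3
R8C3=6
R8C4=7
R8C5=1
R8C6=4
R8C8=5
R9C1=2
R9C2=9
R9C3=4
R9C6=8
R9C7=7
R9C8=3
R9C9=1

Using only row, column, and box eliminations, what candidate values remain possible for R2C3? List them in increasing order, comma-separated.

3,5,8

Row 2 already contains {1, 2, 4, 6, 7}.
Column 3 already contains {1, 2, 4, 6, 7, 9}.
Its 3×3 block (box 1) already contains {1, 2, 6, 7, 9}.
Removing those from 1–9 leaves {3, 5, 8} as the candidates for R2C3.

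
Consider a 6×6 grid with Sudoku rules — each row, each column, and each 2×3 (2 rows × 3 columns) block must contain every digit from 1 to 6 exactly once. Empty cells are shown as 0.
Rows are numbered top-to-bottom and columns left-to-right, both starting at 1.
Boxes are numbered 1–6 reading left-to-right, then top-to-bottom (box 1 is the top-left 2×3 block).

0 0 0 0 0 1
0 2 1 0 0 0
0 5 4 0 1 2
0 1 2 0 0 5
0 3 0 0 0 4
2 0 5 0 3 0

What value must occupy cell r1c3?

Cell r1c3 itself could take any of {3, 6} by direct elimination.
Consider where 3 can go in column 3.
r5c3 is out (row 5 already has a 3).
So the only cell in column 3 that can hold 3 is r1c3.
Therefore r1c3 = 3.

3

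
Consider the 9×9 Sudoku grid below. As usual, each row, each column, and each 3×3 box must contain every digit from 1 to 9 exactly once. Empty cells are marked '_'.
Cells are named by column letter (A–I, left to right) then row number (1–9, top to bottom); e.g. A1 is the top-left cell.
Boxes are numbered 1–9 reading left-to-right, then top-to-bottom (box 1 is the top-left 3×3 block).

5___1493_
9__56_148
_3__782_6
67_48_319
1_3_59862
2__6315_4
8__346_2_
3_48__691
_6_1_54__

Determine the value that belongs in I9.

Cell I9 itself could take any of {3, 7} by direct elimination.
Consider where 3 can go in column I.
I1 is out (row 1 already has a 3).
I7 is out (row 7 already has a 3).
So the only cell in column I that can hold 3 is I9.
Therefore I9 = 3.

3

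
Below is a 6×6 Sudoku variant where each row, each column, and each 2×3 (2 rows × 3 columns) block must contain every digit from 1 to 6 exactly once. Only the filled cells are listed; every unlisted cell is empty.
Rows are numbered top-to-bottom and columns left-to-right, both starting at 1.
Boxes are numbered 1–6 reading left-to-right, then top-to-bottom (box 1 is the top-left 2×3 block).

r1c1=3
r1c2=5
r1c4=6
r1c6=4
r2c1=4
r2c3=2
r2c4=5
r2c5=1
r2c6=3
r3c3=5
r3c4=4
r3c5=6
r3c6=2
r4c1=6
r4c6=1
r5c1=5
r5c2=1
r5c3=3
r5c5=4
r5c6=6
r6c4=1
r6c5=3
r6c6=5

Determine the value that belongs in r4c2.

Cell r4c2 itself could take any of {2, 3, 4} by direct elimination.
Consider where 2 can go in row 4.
r4c3 is out (column 3 already has a 2).
r4c4 is out (box 4 already has a 2).
r4c5 is out (box 4 already has a 2).
So the only cell in row 4 that can hold 2 is r4c2.
Therefore r4c2 = 2.

2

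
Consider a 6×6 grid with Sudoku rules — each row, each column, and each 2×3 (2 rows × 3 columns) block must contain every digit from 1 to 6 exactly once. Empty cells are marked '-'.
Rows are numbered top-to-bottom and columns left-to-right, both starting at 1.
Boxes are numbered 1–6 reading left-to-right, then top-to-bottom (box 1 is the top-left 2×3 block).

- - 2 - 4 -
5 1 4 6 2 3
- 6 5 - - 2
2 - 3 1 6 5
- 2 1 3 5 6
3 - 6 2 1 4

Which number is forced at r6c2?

5

Row 6 already contains {1, 2, 3, 4, 6}.
Column 2 already contains {1, 2, 6}.
Its 2×3 block (box 5) already contains {1, 2, 3, 6}.
The only value from 1–6 not eliminated is 5, so r6c2 = 5.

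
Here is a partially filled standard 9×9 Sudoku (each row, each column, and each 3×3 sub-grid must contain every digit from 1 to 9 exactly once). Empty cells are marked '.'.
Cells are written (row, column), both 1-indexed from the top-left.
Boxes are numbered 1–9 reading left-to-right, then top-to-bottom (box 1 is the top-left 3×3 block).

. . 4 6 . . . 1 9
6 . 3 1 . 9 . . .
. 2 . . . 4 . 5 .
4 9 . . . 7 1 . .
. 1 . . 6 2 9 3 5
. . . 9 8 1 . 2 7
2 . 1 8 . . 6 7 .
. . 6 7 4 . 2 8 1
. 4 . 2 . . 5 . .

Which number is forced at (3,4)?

Row 3 already contains {2, 4, 5}.
Column 4 already contains {1, 2, 6, 7, 8, 9}.
Its 3×3 block (box 2) already contains {1, 4, 6, 9}.
The only value from 1–9 not eliminated is 3, so (3,4) = 3.

3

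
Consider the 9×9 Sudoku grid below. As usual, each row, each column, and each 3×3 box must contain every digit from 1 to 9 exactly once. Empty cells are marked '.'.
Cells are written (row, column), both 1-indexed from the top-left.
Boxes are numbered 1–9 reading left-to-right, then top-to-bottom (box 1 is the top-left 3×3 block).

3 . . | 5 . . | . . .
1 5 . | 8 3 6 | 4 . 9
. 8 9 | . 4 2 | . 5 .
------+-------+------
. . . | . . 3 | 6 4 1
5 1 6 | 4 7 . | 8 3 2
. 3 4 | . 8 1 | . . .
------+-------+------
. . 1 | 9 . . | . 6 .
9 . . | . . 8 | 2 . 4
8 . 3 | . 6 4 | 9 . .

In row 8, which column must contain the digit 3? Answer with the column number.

Consider where 3 can go in row 8.
(8,2) is out (column 2 already has a 3).
(8,3) is out (column 3 already has a 3).
(8,5) is out (column 5 already has a 3).
(8,8) is out (column 8 already has a 3).
So the only cell in row 8 that can hold 3 is (8,4).
That is column 4.

4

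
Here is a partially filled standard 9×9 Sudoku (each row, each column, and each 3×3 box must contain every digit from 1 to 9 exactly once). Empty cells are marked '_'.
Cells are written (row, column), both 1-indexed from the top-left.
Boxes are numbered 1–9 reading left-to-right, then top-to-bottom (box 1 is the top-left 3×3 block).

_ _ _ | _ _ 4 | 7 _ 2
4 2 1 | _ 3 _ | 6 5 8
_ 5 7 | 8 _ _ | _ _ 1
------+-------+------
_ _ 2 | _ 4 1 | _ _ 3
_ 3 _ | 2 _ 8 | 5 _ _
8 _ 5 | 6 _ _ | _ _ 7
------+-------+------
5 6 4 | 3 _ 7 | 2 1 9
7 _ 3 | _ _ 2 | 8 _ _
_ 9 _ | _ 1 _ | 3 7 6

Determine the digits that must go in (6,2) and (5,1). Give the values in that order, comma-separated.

For (6,2):
  Consider where 4 can go in column 2.
  (1,2) is out (row 1 already has a 4).
  (4,2) is out (row 4 already has a 4).
  (8,2) is out (box 7 already has a 4).
  So the only cell in column 2 that can hold 4 is (6,2).
  So (6,2) = 4.
For (5,1):
  Consider where 1 can go in row 5.
  (5,3) is out (column 3 already has a 1).
  (5,5) is out (column 5 already has a 1).
  (5,8) is out (column 8 already has a 1).
  (5,9) is out (column 9 already has a 1).
  So the only cell in row 5 that can hold 1 is (5,1).
  So (5,1) = 1.

4,1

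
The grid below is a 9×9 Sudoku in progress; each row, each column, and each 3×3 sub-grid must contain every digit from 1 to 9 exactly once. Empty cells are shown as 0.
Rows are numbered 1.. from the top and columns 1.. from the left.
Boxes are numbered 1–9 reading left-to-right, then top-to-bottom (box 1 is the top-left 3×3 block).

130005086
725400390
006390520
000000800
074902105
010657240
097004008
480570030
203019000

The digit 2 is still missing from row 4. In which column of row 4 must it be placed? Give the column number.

3

Consider where 2 can go in row 4.
row 4, column 1 is out (column 1 already has a 2). row 4, column 2 is out (column 2 already has a 2). row 4, column 4 is out (box 5 already has a 2). row 4, column 5 is out (box 5 already has a 2). The remaining empty cells in row 4 are similarly blocked.
So the only cell in row 4 that can hold 2 is row 4, column 3.
That is column 3.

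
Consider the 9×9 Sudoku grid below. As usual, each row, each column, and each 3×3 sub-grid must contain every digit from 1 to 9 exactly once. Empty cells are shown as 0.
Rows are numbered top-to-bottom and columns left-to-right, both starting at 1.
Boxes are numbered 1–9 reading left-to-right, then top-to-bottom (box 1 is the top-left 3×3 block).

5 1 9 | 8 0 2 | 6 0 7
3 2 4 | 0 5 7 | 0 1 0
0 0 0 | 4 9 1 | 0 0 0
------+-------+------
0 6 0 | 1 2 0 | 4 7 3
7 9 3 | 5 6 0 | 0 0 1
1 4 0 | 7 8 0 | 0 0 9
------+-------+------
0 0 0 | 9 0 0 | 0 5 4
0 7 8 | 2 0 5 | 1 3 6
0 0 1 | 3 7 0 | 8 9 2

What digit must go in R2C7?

9

Row 2 already contains {1, 2, 3, 4, 5, 7}.
Column 7 already contains {1, 4, 6, 8}.
Its 3×3 block (box 3) already contains {1, 6, 7}.
The only value from 1–9 not eliminated is 9, so R2C7 = 9.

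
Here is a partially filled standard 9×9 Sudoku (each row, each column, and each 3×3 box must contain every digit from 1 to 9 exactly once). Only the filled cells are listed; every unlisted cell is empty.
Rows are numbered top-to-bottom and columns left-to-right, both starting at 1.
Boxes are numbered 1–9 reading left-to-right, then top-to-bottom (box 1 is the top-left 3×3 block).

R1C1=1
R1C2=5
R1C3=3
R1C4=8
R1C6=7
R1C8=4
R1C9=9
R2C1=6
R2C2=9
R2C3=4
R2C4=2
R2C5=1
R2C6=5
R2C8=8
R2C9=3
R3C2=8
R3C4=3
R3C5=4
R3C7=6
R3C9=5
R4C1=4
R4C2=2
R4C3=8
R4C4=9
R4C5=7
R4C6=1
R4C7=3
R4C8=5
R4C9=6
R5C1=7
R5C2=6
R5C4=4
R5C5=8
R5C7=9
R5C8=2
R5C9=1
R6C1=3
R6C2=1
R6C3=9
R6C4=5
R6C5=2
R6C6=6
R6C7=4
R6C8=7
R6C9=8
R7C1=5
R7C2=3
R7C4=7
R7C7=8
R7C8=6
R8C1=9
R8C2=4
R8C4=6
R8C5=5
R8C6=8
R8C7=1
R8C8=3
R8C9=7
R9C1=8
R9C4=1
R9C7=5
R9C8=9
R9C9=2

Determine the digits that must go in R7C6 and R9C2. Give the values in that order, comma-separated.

For R7C6:
  Consider where 2 can go in column 6.
  R3C6 is out (box 2 already has a 2).
  R5C6 is out (row 5 already has a 2).
  R9C6 is out (row 9 already has a 2).
  So the only cell in column 6 that can hold 2 is R7C6.
  So R7C6 = 2.
For R9C2:
  Row 9 already contains {1, 2, 5, 8, 9}.
  Column 2 already contains {1, 2, 3, 4, 5, 6, 8, 9}.
  Its 3×3 block (box 7) already contains {3, 4, 5, 8, 9}.
  The only value from 1–9 not eliminated is 7, so R9C2 = 7.

2,7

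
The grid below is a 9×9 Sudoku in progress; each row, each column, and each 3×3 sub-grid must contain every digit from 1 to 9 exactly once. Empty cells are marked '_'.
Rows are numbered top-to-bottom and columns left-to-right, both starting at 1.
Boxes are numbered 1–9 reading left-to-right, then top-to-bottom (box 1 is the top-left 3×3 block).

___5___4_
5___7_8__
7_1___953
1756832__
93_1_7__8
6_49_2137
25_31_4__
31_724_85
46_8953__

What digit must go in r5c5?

4

Cell r5c5 itself could take any of {4, 5} by direct elimination.
Consider where 4 can go in box 5.
r6c5 is out (row 6 already has a 4).
So the only cell in box 5 that can hold 4 is r5c5.
Therefore r5c5 = 4.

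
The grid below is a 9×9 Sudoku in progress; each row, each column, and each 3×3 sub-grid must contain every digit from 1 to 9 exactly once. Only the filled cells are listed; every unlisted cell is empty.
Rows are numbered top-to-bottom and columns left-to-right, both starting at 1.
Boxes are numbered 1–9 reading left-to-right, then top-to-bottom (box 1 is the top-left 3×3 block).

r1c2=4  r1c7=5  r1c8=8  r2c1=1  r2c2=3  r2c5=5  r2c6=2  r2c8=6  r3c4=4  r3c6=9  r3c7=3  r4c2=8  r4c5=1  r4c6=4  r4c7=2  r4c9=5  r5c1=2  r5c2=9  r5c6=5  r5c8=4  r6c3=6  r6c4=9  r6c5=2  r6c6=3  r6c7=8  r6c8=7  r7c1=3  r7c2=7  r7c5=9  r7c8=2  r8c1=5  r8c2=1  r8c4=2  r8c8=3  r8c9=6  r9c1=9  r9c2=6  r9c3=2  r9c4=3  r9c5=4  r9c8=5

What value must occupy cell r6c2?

Row 6 already contains {2, 3, 6, 7, 8, 9}.
Column 2 already contains {1, 3, 4, 6, 7, 8, 9}.
Its 3×3 block (box 4) already contains {2, 6, 8, 9}.
The only value from 1–9 not eliminated is 5, so r6c2 = 5.

5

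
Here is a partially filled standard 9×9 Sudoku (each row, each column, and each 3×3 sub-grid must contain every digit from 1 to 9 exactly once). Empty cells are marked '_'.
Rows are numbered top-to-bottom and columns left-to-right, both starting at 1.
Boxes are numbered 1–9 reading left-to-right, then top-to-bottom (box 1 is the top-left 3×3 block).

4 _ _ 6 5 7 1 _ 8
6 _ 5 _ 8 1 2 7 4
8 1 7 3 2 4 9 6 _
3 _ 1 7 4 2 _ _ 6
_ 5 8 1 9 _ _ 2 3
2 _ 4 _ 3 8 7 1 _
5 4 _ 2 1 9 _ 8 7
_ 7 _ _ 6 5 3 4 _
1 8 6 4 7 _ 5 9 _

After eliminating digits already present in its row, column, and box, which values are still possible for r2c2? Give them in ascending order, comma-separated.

Row 2 already contains {1, 2, 4, 5, 6, 7, 8}.
Column 2 already contains {1, 4, 5, 7, 8}.
Its 3×3 block (box 1) already contains {1, 4, 5, 6, 7, 8}.
Removing those from 1–9 leaves {3, 9} as the candidates for r2c2.

3,9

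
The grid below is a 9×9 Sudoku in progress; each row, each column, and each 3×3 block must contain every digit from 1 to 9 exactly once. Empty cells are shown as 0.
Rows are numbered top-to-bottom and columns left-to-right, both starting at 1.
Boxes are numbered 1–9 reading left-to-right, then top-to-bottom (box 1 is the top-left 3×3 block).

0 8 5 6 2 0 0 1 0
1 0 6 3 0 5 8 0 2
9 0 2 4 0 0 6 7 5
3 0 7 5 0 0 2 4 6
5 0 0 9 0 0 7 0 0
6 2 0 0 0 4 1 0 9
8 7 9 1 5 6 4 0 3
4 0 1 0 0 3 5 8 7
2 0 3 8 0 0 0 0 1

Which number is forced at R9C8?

Cell R9C8 itself could take any of {6, 9} by direct elimination.
Consider where 6 can go in column 8.
R2C8 is out (row 2 already has a 6).
R5C8 is out (box 6 already has a 6).
R6C8 is out (row 6 already has a 6).
R7C8 is out (row 7 already has a 6).
So the only cell in column 8 that can hold 6 is R9C8.
Therefore R9C8 = 6.

6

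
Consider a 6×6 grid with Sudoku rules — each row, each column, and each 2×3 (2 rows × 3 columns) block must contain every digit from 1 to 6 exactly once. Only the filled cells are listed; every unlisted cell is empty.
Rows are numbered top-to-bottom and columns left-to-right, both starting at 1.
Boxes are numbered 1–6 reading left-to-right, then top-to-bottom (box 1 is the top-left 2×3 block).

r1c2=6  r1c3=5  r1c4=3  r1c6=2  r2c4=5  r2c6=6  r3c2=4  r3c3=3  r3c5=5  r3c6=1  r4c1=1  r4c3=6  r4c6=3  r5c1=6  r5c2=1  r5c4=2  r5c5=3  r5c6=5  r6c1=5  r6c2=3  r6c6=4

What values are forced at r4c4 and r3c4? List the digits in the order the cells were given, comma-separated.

For r4c4:
  Row 4 already contains {1, 3, 6}.
  Column 4 already contains {2, 3, 5}.
  Its 2×3 block (box 4) already contains {1, 3, 5}.
  The only value from 1–6 not eliminated is 4, so r4c4 = 4.
For r3c4:
  Row 3 already contains {1, 3, 4, 5}.
  Column 4 already contains {2, 3, 5}.
  Its 2×3 block (box 4) already contains {1, 3, 5}.
  The only value from 1–6 not eliminated is 6, so r3c4 = 6.

4,6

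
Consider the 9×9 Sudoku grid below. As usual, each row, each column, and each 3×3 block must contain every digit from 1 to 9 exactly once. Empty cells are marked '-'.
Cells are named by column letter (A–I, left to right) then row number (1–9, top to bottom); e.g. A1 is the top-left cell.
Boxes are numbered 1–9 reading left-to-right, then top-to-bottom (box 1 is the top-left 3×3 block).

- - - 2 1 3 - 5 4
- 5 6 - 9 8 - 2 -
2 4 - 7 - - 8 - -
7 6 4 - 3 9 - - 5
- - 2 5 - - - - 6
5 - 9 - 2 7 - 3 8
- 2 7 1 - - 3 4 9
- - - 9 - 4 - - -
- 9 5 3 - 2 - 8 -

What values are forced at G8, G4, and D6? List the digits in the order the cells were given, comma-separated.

For G8:
  Consider where 5 can go in column G.
  G1 is out (row 1 already has a 5). G2 is out (row 2 already has a 5). G4 is out (row 4 already has a 5). G5 is out (row 5 already has a 5). The remaining empty cells in column G are similarly blocked.
  So the only cell in column G that can hold 5 is G8.
  So G8 = 5.
For G4:
  Consider where 2 can go in row 4.
  D4 is out (column D already has a 2).
  H4 is out (column H already has a 2).
  So the only cell in row 4 that can hold 2 is G4.
  So G4 = 2.
For D6:
  Consider where 6 can go in row 6.
  B6 is out (column B already has a 6).
  G6 is out (box 6 already has a 6).
  So the only cell in row 6 that can hold 6 is D6.
  So D6 = 6.

5,2,6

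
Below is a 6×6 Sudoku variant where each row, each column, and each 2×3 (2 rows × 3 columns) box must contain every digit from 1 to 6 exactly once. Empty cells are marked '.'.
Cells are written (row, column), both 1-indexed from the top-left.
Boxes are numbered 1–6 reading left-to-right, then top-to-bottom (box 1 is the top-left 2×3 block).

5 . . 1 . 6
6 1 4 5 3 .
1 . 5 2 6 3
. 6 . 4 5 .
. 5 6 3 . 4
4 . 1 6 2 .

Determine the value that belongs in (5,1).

2

Row 5 already contains {3, 4, 5, 6}.
Column 1 already contains {1, 4, 5, 6}.
Its 2×3 block (box 5) already contains {1, 4, 5, 6}.
The only value from 1–6 not eliminated is 2, so (5,1) = 2.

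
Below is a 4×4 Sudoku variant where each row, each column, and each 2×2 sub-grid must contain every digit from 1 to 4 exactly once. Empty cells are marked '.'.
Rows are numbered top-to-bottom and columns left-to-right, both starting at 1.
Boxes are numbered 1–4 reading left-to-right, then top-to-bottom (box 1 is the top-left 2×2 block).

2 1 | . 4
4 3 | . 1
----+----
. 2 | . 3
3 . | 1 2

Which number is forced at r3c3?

4

Row 3 already contains {2, 3}.
Column 3 already contains {1}.
Its 2×2 block (box 4) already contains {1, 2, 3}.
The only value from 1–4 not eliminated is 4, so r3c3 = 4.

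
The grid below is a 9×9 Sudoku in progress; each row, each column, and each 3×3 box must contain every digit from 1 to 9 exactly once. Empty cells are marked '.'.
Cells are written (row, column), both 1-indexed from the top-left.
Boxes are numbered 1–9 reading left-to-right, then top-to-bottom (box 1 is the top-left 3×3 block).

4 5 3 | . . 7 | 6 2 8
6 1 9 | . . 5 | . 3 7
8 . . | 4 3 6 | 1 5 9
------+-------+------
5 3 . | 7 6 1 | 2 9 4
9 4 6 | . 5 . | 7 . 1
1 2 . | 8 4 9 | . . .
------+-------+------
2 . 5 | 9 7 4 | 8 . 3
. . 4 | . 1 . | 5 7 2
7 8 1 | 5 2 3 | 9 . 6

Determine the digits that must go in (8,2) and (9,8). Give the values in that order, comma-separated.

9,4

For (8,2):
  Consider where 9 can go in box 7.
  (7,2) is out (row 7 already has a 9).
  (8,1) is out (column 1 already has a 9).
  So the only cell in box 7 that can hold 9 is (8,2).
  So (8,2) = 9.
For (9,8):
  Row 9 already contains {1, 2, 3, 5, 6, 7, 8, 9}.
  Column 8 already contains {2, 3, 5, 7, 9}.
  Its 3×3 block (box 9) already contains {2, 3, 5, 6, 7, 8, 9}.
  The only value from 1–9 not eliminated is 4, so (9,8) = 4.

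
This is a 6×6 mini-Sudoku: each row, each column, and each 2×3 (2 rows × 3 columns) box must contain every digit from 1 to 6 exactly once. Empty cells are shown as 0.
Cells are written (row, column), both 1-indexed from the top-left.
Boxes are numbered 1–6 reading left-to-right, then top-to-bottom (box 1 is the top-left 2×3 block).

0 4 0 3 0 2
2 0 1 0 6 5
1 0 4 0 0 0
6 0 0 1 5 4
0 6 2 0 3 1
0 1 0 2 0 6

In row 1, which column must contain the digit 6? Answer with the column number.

Consider where 6 can go in row 1.
(1,1) is out (column 1 already has a 6).
(1,5) is out (column 5 already has a 6).
So the only cell in row 1 that can hold 6 is (1,3).
That is column 3.

3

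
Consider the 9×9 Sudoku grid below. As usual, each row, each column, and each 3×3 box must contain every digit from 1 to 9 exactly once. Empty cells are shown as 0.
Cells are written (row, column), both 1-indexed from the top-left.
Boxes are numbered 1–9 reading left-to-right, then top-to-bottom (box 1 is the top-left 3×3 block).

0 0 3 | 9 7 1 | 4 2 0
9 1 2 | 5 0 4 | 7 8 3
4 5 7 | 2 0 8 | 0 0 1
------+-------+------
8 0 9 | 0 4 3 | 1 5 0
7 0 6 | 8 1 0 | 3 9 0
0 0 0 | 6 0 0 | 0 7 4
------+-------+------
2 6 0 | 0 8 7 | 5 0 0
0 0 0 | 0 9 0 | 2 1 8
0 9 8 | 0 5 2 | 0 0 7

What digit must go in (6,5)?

Row 6 already contains {4, 6, 7}.
Column 5 already contains {1, 4, 5, 7, 8, 9}.
Its 3×3 block (box 5) already contains {1, 3, 4, 6, 8}.
The only value from 1–9 not eliminated is 2, so (6,5) = 2.

2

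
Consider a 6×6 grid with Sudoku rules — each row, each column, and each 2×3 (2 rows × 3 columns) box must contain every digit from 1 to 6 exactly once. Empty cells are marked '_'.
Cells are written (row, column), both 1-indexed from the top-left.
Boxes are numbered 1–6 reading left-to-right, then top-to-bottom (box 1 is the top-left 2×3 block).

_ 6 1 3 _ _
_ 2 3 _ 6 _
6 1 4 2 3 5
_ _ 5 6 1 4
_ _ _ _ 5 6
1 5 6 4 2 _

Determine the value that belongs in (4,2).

3

Row 4 already contains {1, 4, 5, 6}.
Column 2 already contains {1, 2, 5, 6}.
Its 2×3 block (box 3) already contains {1, 4, 5, 6}.
The only value from 1–6 not eliminated is 3, so (4,2) = 3.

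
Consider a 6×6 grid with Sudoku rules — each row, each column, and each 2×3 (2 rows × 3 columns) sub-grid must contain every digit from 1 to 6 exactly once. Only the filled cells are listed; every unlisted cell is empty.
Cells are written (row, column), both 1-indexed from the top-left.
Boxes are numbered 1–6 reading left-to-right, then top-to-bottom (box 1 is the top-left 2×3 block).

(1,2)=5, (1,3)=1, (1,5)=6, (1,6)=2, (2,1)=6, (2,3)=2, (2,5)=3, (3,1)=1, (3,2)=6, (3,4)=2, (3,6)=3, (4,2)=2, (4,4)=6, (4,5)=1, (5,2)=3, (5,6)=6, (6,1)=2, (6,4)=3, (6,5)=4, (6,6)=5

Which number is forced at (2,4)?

5

Cell (2,4) itself could take any of {1, 4, 5} by direct elimination.
Consider where 5 can go in box 2.
(1,4) is out (row 1 already has a 5).
(2,6) is out (column 6 already has a 5).
So the only cell in box 2 that can hold 5 is (2,4).
Therefore (2,4) = 5.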